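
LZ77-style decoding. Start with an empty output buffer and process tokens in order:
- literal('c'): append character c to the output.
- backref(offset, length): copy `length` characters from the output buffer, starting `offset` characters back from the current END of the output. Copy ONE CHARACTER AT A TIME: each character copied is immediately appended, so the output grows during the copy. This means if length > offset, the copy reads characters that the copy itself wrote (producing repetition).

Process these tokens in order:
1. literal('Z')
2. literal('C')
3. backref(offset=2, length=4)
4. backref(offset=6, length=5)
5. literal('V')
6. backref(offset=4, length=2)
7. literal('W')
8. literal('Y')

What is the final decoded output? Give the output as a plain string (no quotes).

Token 1: literal('Z'). Output: "Z"
Token 2: literal('C'). Output: "ZC"
Token 3: backref(off=2, len=4) (overlapping!). Copied 'ZCZC' from pos 0. Output: "ZCZCZC"
Token 4: backref(off=6, len=5). Copied 'ZCZCZ' from pos 0. Output: "ZCZCZCZCZCZ"
Token 5: literal('V'). Output: "ZCZCZCZCZCZV"
Token 6: backref(off=4, len=2). Copied 'ZC' from pos 8. Output: "ZCZCZCZCZCZVZC"
Token 7: literal('W'). Output: "ZCZCZCZCZCZVZCW"
Token 8: literal('Y'). Output: "ZCZCZCZCZCZVZCWY"

Answer: ZCZCZCZCZCZVZCWY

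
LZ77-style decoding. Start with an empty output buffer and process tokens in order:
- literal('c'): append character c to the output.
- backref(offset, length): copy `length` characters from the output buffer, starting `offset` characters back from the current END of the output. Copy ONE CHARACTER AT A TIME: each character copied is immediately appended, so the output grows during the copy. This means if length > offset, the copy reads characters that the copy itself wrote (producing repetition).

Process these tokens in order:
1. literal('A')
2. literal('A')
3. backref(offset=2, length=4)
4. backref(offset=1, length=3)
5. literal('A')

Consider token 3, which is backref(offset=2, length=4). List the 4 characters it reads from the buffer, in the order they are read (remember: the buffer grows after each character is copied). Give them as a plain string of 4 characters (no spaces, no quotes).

Token 1: literal('A'). Output: "A"
Token 2: literal('A'). Output: "AA"
Token 3: backref(off=2, len=4). Buffer before: "AA" (len 2)
  byte 1: read out[0]='A', append. Buffer now: "AAA"
  byte 2: read out[1]='A', append. Buffer now: "AAAA"
  byte 3: read out[2]='A', append. Buffer now: "AAAAA"
  byte 4: read out[3]='A', append. Buffer now: "AAAAAA"

Answer: AAAA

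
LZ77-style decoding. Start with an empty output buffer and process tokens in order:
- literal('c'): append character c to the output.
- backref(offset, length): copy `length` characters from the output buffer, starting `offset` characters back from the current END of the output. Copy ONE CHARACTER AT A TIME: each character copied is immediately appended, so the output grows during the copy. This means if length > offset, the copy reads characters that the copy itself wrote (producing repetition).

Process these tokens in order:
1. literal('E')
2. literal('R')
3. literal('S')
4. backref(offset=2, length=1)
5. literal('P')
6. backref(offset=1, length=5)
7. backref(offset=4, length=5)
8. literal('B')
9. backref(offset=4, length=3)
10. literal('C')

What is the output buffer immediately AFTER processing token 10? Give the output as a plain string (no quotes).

Token 1: literal('E'). Output: "E"
Token 2: literal('R'). Output: "ER"
Token 3: literal('S'). Output: "ERS"
Token 4: backref(off=2, len=1). Copied 'R' from pos 1. Output: "ERSR"
Token 5: literal('P'). Output: "ERSRP"
Token 6: backref(off=1, len=5) (overlapping!). Copied 'PPPPP' from pos 4. Output: "ERSRPPPPPP"
Token 7: backref(off=4, len=5) (overlapping!). Copied 'PPPPP' from pos 6. Output: "ERSRPPPPPPPPPPP"
Token 8: literal('B'). Output: "ERSRPPPPPPPPPPPB"
Token 9: backref(off=4, len=3). Copied 'PPP' from pos 12. Output: "ERSRPPPPPPPPPPPBPPP"
Token 10: literal('C'). Output: "ERSRPPPPPPPPPPPBPPPC"

Answer: ERSRPPPPPPPPPPPBPPPC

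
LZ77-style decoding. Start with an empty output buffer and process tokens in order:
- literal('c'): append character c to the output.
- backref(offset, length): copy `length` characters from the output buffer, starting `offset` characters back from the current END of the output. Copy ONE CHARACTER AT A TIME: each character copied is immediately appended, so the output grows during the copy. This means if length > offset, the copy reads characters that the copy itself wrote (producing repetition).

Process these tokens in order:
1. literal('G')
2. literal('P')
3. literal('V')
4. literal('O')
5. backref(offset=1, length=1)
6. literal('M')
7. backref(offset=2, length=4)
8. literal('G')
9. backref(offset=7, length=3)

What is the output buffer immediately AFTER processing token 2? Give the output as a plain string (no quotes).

Token 1: literal('G'). Output: "G"
Token 2: literal('P'). Output: "GP"

Answer: GP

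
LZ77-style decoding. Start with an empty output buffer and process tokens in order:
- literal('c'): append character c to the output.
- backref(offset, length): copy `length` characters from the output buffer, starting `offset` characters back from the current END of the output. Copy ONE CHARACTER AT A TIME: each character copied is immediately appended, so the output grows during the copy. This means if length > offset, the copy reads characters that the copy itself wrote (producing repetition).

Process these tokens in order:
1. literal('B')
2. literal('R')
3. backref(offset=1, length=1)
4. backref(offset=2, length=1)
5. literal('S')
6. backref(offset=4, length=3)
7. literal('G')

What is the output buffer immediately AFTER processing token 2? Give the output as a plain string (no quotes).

Answer: BR

Derivation:
Token 1: literal('B'). Output: "B"
Token 2: literal('R'). Output: "BR"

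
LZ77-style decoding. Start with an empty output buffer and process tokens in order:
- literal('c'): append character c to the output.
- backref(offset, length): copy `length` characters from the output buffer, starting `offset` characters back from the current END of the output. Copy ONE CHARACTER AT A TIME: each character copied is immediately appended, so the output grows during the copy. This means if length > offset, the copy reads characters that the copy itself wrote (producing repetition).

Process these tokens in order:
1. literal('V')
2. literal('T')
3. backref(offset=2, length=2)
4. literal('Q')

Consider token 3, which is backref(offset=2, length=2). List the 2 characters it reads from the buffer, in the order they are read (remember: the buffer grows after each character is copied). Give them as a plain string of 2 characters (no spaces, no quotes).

Token 1: literal('V'). Output: "V"
Token 2: literal('T'). Output: "VT"
Token 3: backref(off=2, len=2). Buffer before: "VT" (len 2)
  byte 1: read out[0]='V', append. Buffer now: "VTV"
  byte 2: read out[1]='T', append. Buffer now: "VTVT"

Answer: VT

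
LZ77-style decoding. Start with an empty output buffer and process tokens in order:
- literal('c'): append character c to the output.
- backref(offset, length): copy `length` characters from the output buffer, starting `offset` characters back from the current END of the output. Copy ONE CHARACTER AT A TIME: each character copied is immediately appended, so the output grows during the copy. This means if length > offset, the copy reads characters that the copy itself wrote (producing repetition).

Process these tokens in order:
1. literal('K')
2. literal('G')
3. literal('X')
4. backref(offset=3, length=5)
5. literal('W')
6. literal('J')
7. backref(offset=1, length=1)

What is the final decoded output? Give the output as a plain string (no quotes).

Answer: KGXKGXKGWJJ

Derivation:
Token 1: literal('K'). Output: "K"
Token 2: literal('G'). Output: "KG"
Token 3: literal('X'). Output: "KGX"
Token 4: backref(off=3, len=5) (overlapping!). Copied 'KGXKG' from pos 0. Output: "KGXKGXKG"
Token 5: literal('W'). Output: "KGXKGXKGW"
Token 6: literal('J'). Output: "KGXKGXKGWJ"
Token 7: backref(off=1, len=1). Copied 'J' from pos 9. Output: "KGXKGXKGWJJ"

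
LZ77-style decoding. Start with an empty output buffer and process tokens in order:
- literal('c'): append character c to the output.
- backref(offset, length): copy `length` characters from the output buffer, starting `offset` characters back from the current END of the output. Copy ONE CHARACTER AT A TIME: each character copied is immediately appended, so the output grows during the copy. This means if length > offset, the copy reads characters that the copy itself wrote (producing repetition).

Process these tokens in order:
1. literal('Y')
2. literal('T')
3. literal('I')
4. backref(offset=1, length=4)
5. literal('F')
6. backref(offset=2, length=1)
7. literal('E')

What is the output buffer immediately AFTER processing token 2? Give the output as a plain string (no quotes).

Token 1: literal('Y'). Output: "Y"
Token 2: literal('T'). Output: "YT"

Answer: YT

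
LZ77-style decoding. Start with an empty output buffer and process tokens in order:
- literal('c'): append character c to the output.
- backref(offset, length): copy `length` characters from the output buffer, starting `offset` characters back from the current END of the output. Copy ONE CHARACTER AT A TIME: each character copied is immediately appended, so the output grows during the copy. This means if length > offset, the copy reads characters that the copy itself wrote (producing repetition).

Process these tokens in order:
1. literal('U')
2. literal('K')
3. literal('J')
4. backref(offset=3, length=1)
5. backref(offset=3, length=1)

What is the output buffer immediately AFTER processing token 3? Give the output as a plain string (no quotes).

Token 1: literal('U'). Output: "U"
Token 2: literal('K'). Output: "UK"
Token 3: literal('J'). Output: "UKJ"

Answer: UKJ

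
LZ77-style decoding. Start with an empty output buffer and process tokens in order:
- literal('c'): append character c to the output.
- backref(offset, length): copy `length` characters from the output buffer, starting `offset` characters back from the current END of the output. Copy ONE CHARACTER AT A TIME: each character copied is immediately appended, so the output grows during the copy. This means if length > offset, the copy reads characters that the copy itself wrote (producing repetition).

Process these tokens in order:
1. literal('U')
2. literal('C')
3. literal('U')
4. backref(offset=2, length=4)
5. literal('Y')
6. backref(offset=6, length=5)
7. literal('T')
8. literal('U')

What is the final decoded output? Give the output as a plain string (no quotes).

Answer: UCUCUCUYUCUCUTU

Derivation:
Token 1: literal('U'). Output: "U"
Token 2: literal('C'). Output: "UC"
Token 3: literal('U'). Output: "UCU"
Token 4: backref(off=2, len=4) (overlapping!). Copied 'CUCU' from pos 1. Output: "UCUCUCU"
Token 5: literal('Y'). Output: "UCUCUCUY"
Token 6: backref(off=6, len=5). Copied 'UCUCU' from pos 2. Output: "UCUCUCUYUCUCU"
Token 7: literal('T'). Output: "UCUCUCUYUCUCUT"
Token 8: literal('U'). Output: "UCUCUCUYUCUCUTU"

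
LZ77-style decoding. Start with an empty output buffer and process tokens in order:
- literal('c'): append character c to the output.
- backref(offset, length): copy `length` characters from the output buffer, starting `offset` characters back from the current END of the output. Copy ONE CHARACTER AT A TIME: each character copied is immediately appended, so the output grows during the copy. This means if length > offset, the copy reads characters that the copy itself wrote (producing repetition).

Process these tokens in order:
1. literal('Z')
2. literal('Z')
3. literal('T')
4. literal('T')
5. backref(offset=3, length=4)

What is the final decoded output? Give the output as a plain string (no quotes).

Token 1: literal('Z'). Output: "Z"
Token 2: literal('Z'). Output: "ZZ"
Token 3: literal('T'). Output: "ZZT"
Token 4: literal('T'). Output: "ZZTT"
Token 5: backref(off=3, len=4) (overlapping!). Copied 'ZTTZ' from pos 1. Output: "ZZTTZTTZ"

Answer: ZZTTZTTZ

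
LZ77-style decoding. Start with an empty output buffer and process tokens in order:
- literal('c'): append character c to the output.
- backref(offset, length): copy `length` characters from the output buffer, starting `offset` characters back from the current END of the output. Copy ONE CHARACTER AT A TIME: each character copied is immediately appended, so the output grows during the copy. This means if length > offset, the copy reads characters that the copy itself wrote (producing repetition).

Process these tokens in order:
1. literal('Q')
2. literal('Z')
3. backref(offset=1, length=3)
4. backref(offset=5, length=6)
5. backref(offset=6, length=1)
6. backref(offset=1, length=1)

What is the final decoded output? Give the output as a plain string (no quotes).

Token 1: literal('Q'). Output: "Q"
Token 2: literal('Z'). Output: "QZ"
Token 3: backref(off=1, len=3) (overlapping!). Copied 'ZZZ' from pos 1. Output: "QZZZZ"
Token 4: backref(off=5, len=6) (overlapping!). Copied 'QZZZZQ' from pos 0. Output: "QZZZZQZZZZQ"
Token 5: backref(off=6, len=1). Copied 'Q' from pos 5. Output: "QZZZZQZZZZQQ"
Token 6: backref(off=1, len=1). Copied 'Q' from pos 11. Output: "QZZZZQZZZZQQQ"

Answer: QZZZZQZZZZQQQ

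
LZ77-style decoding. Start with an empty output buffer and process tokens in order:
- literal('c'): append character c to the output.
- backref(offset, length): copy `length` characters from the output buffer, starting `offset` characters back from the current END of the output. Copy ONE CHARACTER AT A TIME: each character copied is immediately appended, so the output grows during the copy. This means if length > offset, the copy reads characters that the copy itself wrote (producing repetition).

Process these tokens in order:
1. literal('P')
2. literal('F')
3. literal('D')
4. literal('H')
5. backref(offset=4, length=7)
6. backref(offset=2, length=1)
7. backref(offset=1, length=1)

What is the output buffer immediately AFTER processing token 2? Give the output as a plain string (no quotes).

Answer: PF

Derivation:
Token 1: literal('P'). Output: "P"
Token 2: literal('F'). Output: "PF"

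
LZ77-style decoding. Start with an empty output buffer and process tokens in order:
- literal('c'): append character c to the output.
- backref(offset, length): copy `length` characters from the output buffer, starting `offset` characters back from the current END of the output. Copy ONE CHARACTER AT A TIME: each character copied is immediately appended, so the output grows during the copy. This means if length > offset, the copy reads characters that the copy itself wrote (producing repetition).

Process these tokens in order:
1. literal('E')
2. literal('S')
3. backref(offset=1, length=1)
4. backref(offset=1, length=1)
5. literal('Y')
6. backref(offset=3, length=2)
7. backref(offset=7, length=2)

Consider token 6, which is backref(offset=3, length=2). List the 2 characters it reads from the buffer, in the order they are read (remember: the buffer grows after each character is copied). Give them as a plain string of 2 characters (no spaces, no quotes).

Answer: SS

Derivation:
Token 1: literal('E'). Output: "E"
Token 2: literal('S'). Output: "ES"
Token 3: backref(off=1, len=1). Copied 'S' from pos 1. Output: "ESS"
Token 4: backref(off=1, len=1). Copied 'S' from pos 2. Output: "ESSS"
Token 5: literal('Y'). Output: "ESSSY"
Token 6: backref(off=3, len=2). Buffer before: "ESSSY" (len 5)
  byte 1: read out[2]='S', append. Buffer now: "ESSSYS"
  byte 2: read out[3]='S', append. Buffer now: "ESSSYSS"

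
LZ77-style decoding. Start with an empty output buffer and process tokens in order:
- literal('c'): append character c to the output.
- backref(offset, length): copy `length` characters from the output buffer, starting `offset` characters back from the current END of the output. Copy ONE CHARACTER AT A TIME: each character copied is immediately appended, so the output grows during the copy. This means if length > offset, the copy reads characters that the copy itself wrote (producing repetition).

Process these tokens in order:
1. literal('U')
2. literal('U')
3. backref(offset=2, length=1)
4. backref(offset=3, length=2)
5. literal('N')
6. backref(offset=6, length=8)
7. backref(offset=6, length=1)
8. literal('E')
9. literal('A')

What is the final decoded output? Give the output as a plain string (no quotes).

Answer: UUUUUNUUUUUNUUUEA

Derivation:
Token 1: literal('U'). Output: "U"
Token 2: literal('U'). Output: "UU"
Token 3: backref(off=2, len=1). Copied 'U' from pos 0. Output: "UUU"
Token 4: backref(off=3, len=2). Copied 'UU' from pos 0. Output: "UUUUU"
Token 5: literal('N'). Output: "UUUUUN"
Token 6: backref(off=6, len=8) (overlapping!). Copied 'UUUUUNUU' from pos 0. Output: "UUUUUNUUUUUNUU"
Token 7: backref(off=6, len=1). Copied 'U' from pos 8. Output: "UUUUUNUUUUUNUUU"
Token 8: literal('E'). Output: "UUUUUNUUUUUNUUUE"
Token 9: literal('A'). Output: "UUUUUNUUUUUNUUUEA"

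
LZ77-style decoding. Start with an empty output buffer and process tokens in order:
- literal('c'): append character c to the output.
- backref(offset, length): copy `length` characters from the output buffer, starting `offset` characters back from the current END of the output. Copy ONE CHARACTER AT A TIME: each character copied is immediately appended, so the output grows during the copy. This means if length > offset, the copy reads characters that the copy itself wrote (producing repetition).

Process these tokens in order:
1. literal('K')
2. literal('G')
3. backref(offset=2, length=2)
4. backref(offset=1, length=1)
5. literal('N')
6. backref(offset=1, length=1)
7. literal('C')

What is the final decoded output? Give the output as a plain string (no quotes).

Answer: KGKGGNNC

Derivation:
Token 1: literal('K'). Output: "K"
Token 2: literal('G'). Output: "KG"
Token 3: backref(off=2, len=2). Copied 'KG' from pos 0. Output: "KGKG"
Token 4: backref(off=1, len=1). Copied 'G' from pos 3. Output: "KGKGG"
Token 5: literal('N'). Output: "KGKGGN"
Token 6: backref(off=1, len=1). Copied 'N' from pos 5. Output: "KGKGGNN"
Token 7: literal('C'). Output: "KGKGGNNC"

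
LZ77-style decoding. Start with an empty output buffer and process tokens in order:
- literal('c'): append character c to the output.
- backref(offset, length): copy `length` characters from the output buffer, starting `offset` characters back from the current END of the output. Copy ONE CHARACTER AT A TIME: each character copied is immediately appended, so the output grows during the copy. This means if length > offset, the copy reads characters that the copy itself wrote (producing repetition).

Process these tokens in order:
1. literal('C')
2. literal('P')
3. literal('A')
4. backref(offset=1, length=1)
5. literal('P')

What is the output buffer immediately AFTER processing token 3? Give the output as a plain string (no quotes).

Answer: CPA

Derivation:
Token 1: literal('C'). Output: "C"
Token 2: literal('P'). Output: "CP"
Token 3: literal('A'). Output: "CPA"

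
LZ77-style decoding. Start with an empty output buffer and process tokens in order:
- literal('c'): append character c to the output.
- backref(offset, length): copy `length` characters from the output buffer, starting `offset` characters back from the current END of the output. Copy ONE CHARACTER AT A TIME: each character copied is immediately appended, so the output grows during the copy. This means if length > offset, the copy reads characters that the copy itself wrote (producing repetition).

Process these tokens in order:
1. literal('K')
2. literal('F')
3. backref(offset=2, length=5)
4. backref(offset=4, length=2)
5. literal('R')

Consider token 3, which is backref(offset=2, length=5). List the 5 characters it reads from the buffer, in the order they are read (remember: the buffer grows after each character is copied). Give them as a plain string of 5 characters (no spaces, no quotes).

Answer: KFKFK

Derivation:
Token 1: literal('K'). Output: "K"
Token 2: literal('F'). Output: "KF"
Token 3: backref(off=2, len=5). Buffer before: "KF" (len 2)
  byte 1: read out[0]='K', append. Buffer now: "KFK"
  byte 2: read out[1]='F', append. Buffer now: "KFKF"
  byte 3: read out[2]='K', append. Buffer now: "KFKFK"
  byte 4: read out[3]='F', append. Buffer now: "KFKFKF"
  byte 5: read out[4]='K', append. Buffer now: "KFKFKFK"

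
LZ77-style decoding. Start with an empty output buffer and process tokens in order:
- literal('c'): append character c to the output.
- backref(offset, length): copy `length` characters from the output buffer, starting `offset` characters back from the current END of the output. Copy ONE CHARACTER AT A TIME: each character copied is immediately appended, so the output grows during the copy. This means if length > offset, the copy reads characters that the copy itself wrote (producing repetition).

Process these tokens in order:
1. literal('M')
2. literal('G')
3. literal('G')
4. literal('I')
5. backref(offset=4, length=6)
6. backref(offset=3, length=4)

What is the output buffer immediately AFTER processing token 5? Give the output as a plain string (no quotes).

Token 1: literal('M'). Output: "M"
Token 2: literal('G'). Output: "MG"
Token 3: literal('G'). Output: "MGG"
Token 4: literal('I'). Output: "MGGI"
Token 5: backref(off=4, len=6) (overlapping!). Copied 'MGGIMG' from pos 0. Output: "MGGIMGGIMG"

Answer: MGGIMGGIMG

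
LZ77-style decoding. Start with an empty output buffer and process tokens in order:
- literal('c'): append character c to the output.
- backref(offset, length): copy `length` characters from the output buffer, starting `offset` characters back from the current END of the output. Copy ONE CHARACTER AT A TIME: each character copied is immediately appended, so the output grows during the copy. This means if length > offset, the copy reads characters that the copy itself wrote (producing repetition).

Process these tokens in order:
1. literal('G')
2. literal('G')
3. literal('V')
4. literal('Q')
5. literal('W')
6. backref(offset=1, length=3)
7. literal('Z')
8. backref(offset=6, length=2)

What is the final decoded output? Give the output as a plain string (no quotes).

Answer: GGVQWWWWZQW

Derivation:
Token 1: literal('G'). Output: "G"
Token 2: literal('G'). Output: "GG"
Token 3: literal('V'). Output: "GGV"
Token 4: literal('Q'). Output: "GGVQ"
Token 5: literal('W'). Output: "GGVQW"
Token 6: backref(off=1, len=3) (overlapping!). Copied 'WWW' from pos 4. Output: "GGVQWWWW"
Token 7: literal('Z'). Output: "GGVQWWWWZ"
Token 8: backref(off=6, len=2). Copied 'QW' from pos 3. Output: "GGVQWWWWZQW"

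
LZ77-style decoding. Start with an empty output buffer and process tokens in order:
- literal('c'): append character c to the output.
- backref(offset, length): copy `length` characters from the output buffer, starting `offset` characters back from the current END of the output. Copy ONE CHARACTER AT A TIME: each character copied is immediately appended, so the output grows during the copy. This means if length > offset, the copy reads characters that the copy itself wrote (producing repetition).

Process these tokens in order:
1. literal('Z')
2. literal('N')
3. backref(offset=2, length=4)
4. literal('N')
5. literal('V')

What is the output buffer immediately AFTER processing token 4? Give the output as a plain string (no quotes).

Answer: ZNZNZNN

Derivation:
Token 1: literal('Z'). Output: "Z"
Token 2: literal('N'). Output: "ZN"
Token 3: backref(off=2, len=4) (overlapping!). Copied 'ZNZN' from pos 0. Output: "ZNZNZN"
Token 4: literal('N'). Output: "ZNZNZNN"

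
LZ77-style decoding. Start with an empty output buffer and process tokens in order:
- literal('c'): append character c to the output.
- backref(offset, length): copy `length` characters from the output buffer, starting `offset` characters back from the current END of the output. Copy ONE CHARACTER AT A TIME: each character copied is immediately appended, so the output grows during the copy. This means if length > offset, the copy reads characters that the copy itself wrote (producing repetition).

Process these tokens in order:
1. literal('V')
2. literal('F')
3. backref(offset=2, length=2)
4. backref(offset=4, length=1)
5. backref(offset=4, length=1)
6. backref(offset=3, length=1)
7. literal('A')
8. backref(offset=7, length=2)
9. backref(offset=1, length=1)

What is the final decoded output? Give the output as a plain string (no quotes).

Token 1: literal('V'). Output: "V"
Token 2: literal('F'). Output: "VF"
Token 3: backref(off=2, len=2). Copied 'VF' from pos 0. Output: "VFVF"
Token 4: backref(off=4, len=1). Copied 'V' from pos 0. Output: "VFVFV"
Token 5: backref(off=4, len=1). Copied 'F' from pos 1. Output: "VFVFVF"
Token 6: backref(off=3, len=1). Copied 'F' from pos 3. Output: "VFVFVFF"
Token 7: literal('A'). Output: "VFVFVFFA"
Token 8: backref(off=7, len=2). Copied 'FV' from pos 1. Output: "VFVFVFFAFV"
Token 9: backref(off=1, len=1). Copied 'V' from pos 9. Output: "VFVFVFFAFVV"

Answer: VFVFVFFAFVV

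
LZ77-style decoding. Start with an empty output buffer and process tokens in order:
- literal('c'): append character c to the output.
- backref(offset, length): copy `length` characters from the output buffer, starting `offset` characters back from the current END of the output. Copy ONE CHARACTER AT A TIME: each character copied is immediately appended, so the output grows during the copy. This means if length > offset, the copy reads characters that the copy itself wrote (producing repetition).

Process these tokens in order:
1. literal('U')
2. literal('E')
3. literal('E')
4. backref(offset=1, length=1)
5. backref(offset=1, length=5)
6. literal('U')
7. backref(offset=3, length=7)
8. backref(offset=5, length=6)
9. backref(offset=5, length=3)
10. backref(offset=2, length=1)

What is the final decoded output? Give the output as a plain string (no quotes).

Answer: UEEEEEEEEUEEUEEUEUEEUEUEEUE

Derivation:
Token 1: literal('U'). Output: "U"
Token 2: literal('E'). Output: "UE"
Token 3: literal('E'). Output: "UEE"
Token 4: backref(off=1, len=1). Copied 'E' from pos 2. Output: "UEEE"
Token 5: backref(off=1, len=5) (overlapping!). Copied 'EEEEE' from pos 3. Output: "UEEEEEEEE"
Token 6: literal('U'). Output: "UEEEEEEEEU"
Token 7: backref(off=3, len=7) (overlapping!). Copied 'EEUEEUE' from pos 7. Output: "UEEEEEEEEUEEUEEUE"
Token 8: backref(off=5, len=6) (overlapping!). Copied 'UEEUEU' from pos 12. Output: "UEEEEEEEEUEEUEEUEUEEUEU"
Token 9: backref(off=5, len=3). Copied 'EEU' from pos 18. Output: "UEEEEEEEEUEEUEEUEUEEUEUEEU"
Token 10: backref(off=2, len=1). Copied 'E' from pos 24. Output: "UEEEEEEEEUEEUEEUEUEEUEUEEUE"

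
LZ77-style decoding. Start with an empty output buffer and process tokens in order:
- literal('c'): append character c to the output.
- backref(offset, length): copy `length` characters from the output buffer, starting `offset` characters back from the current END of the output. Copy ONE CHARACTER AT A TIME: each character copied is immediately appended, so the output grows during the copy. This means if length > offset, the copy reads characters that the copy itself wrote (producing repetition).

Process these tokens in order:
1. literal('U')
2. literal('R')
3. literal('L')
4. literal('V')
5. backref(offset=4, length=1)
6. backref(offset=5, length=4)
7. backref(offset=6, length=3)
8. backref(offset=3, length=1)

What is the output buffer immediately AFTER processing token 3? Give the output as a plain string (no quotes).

Token 1: literal('U'). Output: "U"
Token 2: literal('R'). Output: "UR"
Token 3: literal('L'). Output: "URL"

Answer: URL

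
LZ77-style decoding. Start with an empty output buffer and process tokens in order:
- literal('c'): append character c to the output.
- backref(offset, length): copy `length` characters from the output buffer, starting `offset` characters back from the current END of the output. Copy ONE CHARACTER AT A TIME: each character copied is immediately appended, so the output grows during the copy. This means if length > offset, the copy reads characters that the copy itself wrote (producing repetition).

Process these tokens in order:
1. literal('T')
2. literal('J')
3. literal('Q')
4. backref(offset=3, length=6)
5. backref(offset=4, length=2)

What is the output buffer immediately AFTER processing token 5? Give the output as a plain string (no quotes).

Token 1: literal('T'). Output: "T"
Token 2: literal('J'). Output: "TJ"
Token 3: literal('Q'). Output: "TJQ"
Token 4: backref(off=3, len=6) (overlapping!). Copied 'TJQTJQ' from pos 0. Output: "TJQTJQTJQ"
Token 5: backref(off=4, len=2). Copied 'QT' from pos 5. Output: "TJQTJQTJQQT"

Answer: TJQTJQTJQQT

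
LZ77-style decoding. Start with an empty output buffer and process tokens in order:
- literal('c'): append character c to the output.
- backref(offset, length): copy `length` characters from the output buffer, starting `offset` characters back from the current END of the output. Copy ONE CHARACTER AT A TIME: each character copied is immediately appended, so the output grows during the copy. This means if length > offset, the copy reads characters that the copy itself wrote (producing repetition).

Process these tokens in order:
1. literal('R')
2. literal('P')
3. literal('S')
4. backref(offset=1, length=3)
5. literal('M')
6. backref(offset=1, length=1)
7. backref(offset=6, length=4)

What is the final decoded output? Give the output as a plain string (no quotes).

Token 1: literal('R'). Output: "R"
Token 2: literal('P'). Output: "RP"
Token 3: literal('S'). Output: "RPS"
Token 4: backref(off=1, len=3) (overlapping!). Copied 'SSS' from pos 2. Output: "RPSSSS"
Token 5: literal('M'). Output: "RPSSSSM"
Token 6: backref(off=1, len=1). Copied 'M' from pos 6. Output: "RPSSSSMM"
Token 7: backref(off=6, len=4). Copied 'SSSS' from pos 2. Output: "RPSSSSMMSSSS"

Answer: RPSSSSMMSSSS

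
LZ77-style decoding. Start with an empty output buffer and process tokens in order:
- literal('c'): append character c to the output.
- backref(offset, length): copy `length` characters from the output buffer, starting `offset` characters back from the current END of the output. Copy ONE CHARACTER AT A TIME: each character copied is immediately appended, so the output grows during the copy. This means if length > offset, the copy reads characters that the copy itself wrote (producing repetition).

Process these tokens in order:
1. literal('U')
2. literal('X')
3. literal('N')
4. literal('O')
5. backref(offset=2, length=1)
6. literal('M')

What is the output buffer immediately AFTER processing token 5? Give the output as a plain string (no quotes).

Token 1: literal('U'). Output: "U"
Token 2: literal('X'). Output: "UX"
Token 3: literal('N'). Output: "UXN"
Token 4: literal('O'). Output: "UXNO"
Token 5: backref(off=2, len=1). Copied 'N' from pos 2. Output: "UXNON"

Answer: UXNON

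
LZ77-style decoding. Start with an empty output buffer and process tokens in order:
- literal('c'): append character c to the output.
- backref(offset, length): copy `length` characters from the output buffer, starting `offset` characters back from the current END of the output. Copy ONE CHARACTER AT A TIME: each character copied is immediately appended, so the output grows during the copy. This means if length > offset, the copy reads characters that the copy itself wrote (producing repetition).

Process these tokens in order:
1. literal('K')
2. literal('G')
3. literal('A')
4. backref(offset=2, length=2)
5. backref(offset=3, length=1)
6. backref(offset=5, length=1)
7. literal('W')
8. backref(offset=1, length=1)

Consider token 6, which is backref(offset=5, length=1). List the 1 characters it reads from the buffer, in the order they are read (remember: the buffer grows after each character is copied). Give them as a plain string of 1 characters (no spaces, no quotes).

Token 1: literal('K'). Output: "K"
Token 2: literal('G'). Output: "KG"
Token 3: literal('A'). Output: "KGA"
Token 4: backref(off=2, len=2). Copied 'GA' from pos 1. Output: "KGAGA"
Token 5: backref(off=3, len=1). Copied 'A' from pos 2. Output: "KGAGAA"
Token 6: backref(off=5, len=1). Buffer before: "KGAGAA" (len 6)
  byte 1: read out[1]='G', append. Buffer now: "KGAGAAG"

Answer: G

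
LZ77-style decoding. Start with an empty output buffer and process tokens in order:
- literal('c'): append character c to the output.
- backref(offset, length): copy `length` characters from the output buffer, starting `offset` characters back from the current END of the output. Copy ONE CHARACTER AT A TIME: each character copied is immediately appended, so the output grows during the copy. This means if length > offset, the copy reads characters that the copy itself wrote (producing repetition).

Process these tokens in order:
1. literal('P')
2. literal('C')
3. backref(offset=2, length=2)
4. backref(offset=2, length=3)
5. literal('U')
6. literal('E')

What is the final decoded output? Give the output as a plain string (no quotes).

Token 1: literal('P'). Output: "P"
Token 2: literal('C'). Output: "PC"
Token 3: backref(off=2, len=2). Copied 'PC' from pos 0. Output: "PCPC"
Token 4: backref(off=2, len=3) (overlapping!). Copied 'PCP' from pos 2. Output: "PCPCPCP"
Token 5: literal('U'). Output: "PCPCPCPU"
Token 6: literal('E'). Output: "PCPCPCPUE"

Answer: PCPCPCPUE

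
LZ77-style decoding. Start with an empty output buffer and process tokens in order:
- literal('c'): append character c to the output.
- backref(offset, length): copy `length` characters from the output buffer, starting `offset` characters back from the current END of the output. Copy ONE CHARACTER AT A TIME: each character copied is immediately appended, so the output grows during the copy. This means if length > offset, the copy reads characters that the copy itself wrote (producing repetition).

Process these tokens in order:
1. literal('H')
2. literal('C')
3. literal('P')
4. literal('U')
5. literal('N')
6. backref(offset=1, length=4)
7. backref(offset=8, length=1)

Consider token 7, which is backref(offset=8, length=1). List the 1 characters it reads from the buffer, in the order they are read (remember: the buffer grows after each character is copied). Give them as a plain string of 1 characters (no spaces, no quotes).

Answer: C

Derivation:
Token 1: literal('H'). Output: "H"
Token 2: literal('C'). Output: "HC"
Token 3: literal('P'). Output: "HCP"
Token 4: literal('U'). Output: "HCPU"
Token 5: literal('N'). Output: "HCPUN"
Token 6: backref(off=1, len=4) (overlapping!). Copied 'NNNN' from pos 4. Output: "HCPUNNNNN"
Token 7: backref(off=8, len=1). Buffer before: "HCPUNNNNN" (len 9)
  byte 1: read out[1]='C', append. Buffer now: "HCPUNNNNNC"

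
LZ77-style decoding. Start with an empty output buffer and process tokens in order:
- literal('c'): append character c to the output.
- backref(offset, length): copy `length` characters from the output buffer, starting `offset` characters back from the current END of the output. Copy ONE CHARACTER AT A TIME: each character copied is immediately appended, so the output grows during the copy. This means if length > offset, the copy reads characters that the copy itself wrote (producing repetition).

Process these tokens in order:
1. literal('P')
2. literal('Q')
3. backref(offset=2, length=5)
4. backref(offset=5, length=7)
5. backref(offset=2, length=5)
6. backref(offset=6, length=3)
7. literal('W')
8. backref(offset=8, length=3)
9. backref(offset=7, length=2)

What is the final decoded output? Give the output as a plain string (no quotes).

Token 1: literal('P'). Output: "P"
Token 2: literal('Q'). Output: "PQ"
Token 3: backref(off=2, len=5) (overlapping!). Copied 'PQPQP' from pos 0. Output: "PQPQPQP"
Token 4: backref(off=5, len=7) (overlapping!). Copied 'PQPQPPQ' from pos 2. Output: "PQPQPQPPQPQPPQ"
Token 5: backref(off=2, len=5) (overlapping!). Copied 'PQPQP' from pos 12. Output: "PQPQPQPPQPQPPQPQPQP"
Token 6: backref(off=6, len=3). Copied 'QPQ' from pos 13. Output: "PQPQPQPPQPQPPQPQPQPQPQ"
Token 7: literal('W'). Output: "PQPQPQPPQPQPPQPQPQPQPQW"
Token 8: backref(off=8, len=3). Copied 'QPQ' from pos 15. Output: "PQPQPQPPQPQPPQPQPQPQPQWQPQ"
Token 9: backref(off=7, len=2). Copied 'QP' from pos 19. Output: "PQPQPQPPQPQPPQPQPQPQPQWQPQQP"

Answer: PQPQPQPPQPQPPQPQPQPQPQWQPQQP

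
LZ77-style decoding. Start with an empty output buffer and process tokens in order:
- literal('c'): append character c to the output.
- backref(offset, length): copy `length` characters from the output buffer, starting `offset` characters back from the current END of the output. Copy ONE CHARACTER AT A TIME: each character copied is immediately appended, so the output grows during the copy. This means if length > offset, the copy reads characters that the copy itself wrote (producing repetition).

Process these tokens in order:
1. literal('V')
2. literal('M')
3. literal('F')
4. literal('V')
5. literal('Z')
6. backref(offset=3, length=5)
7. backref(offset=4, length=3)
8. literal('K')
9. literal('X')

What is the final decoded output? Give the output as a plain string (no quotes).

Answer: VMFVZFVZFVVZFKX

Derivation:
Token 1: literal('V'). Output: "V"
Token 2: literal('M'). Output: "VM"
Token 3: literal('F'). Output: "VMF"
Token 4: literal('V'). Output: "VMFV"
Token 5: literal('Z'). Output: "VMFVZ"
Token 6: backref(off=3, len=5) (overlapping!). Copied 'FVZFV' from pos 2. Output: "VMFVZFVZFV"
Token 7: backref(off=4, len=3). Copied 'VZF' from pos 6. Output: "VMFVZFVZFVVZF"
Token 8: literal('K'). Output: "VMFVZFVZFVVZFK"
Token 9: literal('X'). Output: "VMFVZFVZFVVZFKX"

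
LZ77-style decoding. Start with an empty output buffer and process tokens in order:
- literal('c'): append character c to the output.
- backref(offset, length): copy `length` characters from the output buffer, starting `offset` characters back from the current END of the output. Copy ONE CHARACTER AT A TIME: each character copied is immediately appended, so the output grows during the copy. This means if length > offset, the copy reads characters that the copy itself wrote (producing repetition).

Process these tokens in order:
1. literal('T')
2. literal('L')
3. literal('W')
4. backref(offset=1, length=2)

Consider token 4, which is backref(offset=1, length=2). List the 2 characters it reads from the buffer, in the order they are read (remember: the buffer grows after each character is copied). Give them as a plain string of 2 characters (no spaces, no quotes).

Token 1: literal('T'). Output: "T"
Token 2: literal('L'). Output: "TL"
Token 3: literal('W'). Output: "TLW"
Token 4: backref(off=1, len=2). Buffer before: "TLW" (len 3)
  byte 1: read out[2]='W', append. Buffer now: "TLWW"
  byte 2: read out[3]='W', append. Buffer now: "TLWWW"

Answer: WW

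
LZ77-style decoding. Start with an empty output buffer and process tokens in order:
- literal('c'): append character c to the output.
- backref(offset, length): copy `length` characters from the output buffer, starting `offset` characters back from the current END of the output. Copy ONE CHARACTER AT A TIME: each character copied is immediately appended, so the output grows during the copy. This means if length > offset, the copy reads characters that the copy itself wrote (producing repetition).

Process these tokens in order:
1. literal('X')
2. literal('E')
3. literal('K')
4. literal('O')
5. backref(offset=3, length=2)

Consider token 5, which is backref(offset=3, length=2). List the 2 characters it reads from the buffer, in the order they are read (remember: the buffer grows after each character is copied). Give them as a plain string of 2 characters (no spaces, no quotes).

Answer: EK

Derivation:
Token 1: literal('X'). Output: "X"
Token 2: literal('E'). Output: "XE"
Token 3: literal('K'). Output: "XEK"
Token 4: literal('O'). Output: "XEKO"
Token 5: backref(off=3, len=2). Buffer before: "XEKO" (len 4)
  byte 1: read out[1]='E', append. Buffer now: "XEKOE"
  byte 2: read out[2]='K', append. Buffer now: "XEKOEK"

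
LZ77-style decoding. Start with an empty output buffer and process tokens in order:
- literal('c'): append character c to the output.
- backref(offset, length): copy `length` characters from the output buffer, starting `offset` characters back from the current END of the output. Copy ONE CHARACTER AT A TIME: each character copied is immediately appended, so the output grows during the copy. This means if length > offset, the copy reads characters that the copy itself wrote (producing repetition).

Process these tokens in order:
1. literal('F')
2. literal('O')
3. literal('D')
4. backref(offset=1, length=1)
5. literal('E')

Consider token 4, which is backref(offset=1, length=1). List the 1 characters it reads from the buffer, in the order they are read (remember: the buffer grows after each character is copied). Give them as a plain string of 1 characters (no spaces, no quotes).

Token 1: literal('F'). Output: "F"
Token 2: literal('O'). Output: "FO"
Token 3: literal('D'). Output: "FOD"
Token 4: backref(off=1, len=1). Buffer before: "FOD" (len 3)
  byte 1: read out[2]='D', append. Buffer now: "FODD"

Answer: D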